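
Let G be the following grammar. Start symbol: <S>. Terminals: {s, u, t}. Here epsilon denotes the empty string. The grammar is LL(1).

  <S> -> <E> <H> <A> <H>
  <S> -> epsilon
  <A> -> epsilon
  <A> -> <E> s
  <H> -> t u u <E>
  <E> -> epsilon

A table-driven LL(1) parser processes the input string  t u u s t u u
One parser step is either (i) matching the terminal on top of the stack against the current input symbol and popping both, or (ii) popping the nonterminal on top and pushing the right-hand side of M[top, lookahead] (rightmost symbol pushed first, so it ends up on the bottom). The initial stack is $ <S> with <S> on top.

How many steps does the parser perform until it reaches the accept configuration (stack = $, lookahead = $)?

      Stack                Input            Action
   1  $ <S>                t u u s t u u $  expand <S> -> <E> <H> <A> <H>
   2  $ <H> <A> <H> <E>    t u u s t u u $  expand <E> -> epsilon
   3  $ <H> <A> <H>        t u u s t u u $  expand <H> -> t u u <E>
   4  $ <H> <A> <E> u u t  t u u s t u u $  match t
   5  $ <H> <A> <E> u u    u u s t u u $    match u
   6  $ <H> <A> <E> u      u s t u u $      match u
   7  $ <H> <A> <E>        s t u u $        expand <E> -> epsilon
   8  $ <H> <A>            s t u u $        expand <A> -> <E> s
   9  $ <H> s <E>          s t u u $        expand <E> -> epsilon
  10  $ <H> s              s t u u $        match s
  11  $ <H>                t u u $          expand <H> -> t u u <E>
  12  $ <E> u u t          t u u $          match t
  13  $ <E> u u            u u $            match u
  14  $ <E> u              u $              match u
  15  $ <E>                $                expand <E> -> epsilon
Accept reached after 15 steps.

15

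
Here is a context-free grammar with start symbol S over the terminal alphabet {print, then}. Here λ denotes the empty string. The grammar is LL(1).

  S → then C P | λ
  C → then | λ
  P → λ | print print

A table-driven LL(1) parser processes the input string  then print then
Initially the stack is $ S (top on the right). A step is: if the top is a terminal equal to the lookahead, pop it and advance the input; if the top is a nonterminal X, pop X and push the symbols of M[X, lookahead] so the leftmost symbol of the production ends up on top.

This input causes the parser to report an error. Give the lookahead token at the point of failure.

     Stack          Input              Action
  1  $ S            then print then $  expand S → then C P
  2  $ P C then     then print then $  match then
  3  $ P C          print then $       expand C → λ
  4  $ P            print then $       expand P → print print
  5  $ print print  print then $       match print
  6  $ print        then $             error: top is terminal print but lookahead is then

then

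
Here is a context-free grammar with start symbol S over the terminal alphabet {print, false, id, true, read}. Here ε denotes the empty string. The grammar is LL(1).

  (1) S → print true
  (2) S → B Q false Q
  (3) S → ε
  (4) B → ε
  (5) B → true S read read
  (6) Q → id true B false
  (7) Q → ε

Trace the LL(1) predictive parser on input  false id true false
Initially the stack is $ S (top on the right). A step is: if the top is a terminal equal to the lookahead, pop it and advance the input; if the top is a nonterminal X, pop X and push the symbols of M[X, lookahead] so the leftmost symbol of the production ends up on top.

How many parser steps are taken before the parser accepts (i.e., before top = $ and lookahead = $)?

step 1: stack=$ S  input=false id true false $  — expand S → B Q false Q
step 2: stack=$ Q false Q B  input=false id true false $  — expand B → ε
step 3: stack=$ Q false Q  input=false id true false $  — expand Q → ε
step 4: stack=$ Q false  input=false id true false $  — match false
step 5: stack=$ Q  input=id true false $  — expand Q → id true B false
step 6: stack=$ false B true id  input=id true false $  — match id
step 7: stack=$ false B true  input=true false $  — match true
step 8: stack=$ false B  input=false $  — expand B → ε
step 9: stack=$ false  input=false $  — match false
Accept reached after 9 steps.

9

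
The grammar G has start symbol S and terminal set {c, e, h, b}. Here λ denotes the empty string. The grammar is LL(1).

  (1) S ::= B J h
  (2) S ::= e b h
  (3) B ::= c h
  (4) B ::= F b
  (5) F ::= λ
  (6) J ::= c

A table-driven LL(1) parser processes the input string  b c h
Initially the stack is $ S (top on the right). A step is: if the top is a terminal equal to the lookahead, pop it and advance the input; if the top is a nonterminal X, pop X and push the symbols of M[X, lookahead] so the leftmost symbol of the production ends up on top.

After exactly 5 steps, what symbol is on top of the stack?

c

step 1: stack=$ S  input=b c h $  — expand S ::= B J h
step 2: stack=$ h J B  input=b c h $  — expand B ::= F b
step 3: stack=$ h J b F  input=b c h $  — expand F ::= λ
step 4: stack=$ h J b  input=b c h $  — match b
step 5: stack=$ h J  input=c h $  — expand J ::= c
Stack after step 5: $ h c (top = c).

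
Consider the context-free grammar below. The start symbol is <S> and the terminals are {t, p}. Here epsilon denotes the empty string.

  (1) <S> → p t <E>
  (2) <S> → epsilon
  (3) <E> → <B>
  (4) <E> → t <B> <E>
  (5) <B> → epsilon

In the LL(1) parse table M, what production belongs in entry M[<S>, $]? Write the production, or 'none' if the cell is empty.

FIRST(<S>) = {epsilon, p}
FIRST(<B>) = {epsilon}
FIRST(<E>) = {epsilon, t}  (via <B>)
FOLLOW(<S>) includes $ since <S> is the start symbol.
FOLLOW(<S>): <S> appears on no right-hand side. Thus FOLLOW(<S>) = {$}.
For <S> → p t <E>: FIRST(p t <E>) = {p}, so it goes in M[<S>, t] for t ∈ {p}.
For <S> → epsilon: FIRST(epsilon) = {epsilon}, so it goes in M[<S>, t] for t ∈ {}; since epsilon ∈ FIRST, also for every t ∈ FOLLOW(<S>) = {$}.

<S> → epsilon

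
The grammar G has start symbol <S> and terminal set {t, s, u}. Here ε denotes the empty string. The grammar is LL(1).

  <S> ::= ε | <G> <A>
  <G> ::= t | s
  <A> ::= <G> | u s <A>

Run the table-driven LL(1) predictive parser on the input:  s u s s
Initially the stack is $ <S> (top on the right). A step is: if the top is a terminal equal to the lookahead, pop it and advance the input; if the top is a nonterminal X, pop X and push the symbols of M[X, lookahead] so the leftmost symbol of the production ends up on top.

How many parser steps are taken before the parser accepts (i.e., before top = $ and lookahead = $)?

     Stack      Input      Action
  1  $ <S>      s u s s $  expand <S> ::= <G> <A>
  2  $ <A> <G>  s u s s $  expand <G> ::= s
  3  $ <A> s    s u s s $  match s
  4  $ <A>      u s s $    expand <A> ::= u s <A>
  5  $ <A> s u  u s s $    match u
  6  $ <A> s    s s $      match s
  7  $ <A>      s $        expand <A> ::= <G>
  8  $ <G>      s $        expand <G> ::= s
  9  $ s        s $        match s
Accept reached after 9 steps.

9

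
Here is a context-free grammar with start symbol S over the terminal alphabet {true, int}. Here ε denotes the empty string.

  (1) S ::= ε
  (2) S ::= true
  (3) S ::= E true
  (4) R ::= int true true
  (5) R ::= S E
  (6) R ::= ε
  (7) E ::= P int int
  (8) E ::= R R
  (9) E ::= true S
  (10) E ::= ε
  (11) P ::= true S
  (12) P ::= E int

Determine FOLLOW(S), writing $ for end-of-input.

{$, int, true}

FIRST(S): from S::=ε we get {ε}; from S::=true we get {true}; from S::=E true we get {int, true}. So FIRST(S) = {ε, int, true}.
FIRST(R): from R::=int true true we get {int}; from R::=S E we get {ε, int, true}; from R::=ε we get {ε}. So FIRST(R) = {ε, int, true}.
FIRST(E): from E::=P int int we get {int, true}; from E::=R R we get {ε, int, true}; from E::=true S we get {true}; from E::=ε we get {ε}. So FIRST(E) = {ε, int, true}.
FIRST(P): from P::=true S we get {true}; from P::=E int we get {int, true}. So FIRST(P) = {int, true}.
FOLLOW(S) includes $ since S is the start symbol.
FOLLOW(P): in E::=P int int, P is followed by int int with FIRST {int}. Thus FOLLOW(P) = {int}.
FOLLOW(S): in R::=S E, S is followed by E with FIRST {ε, int, true}; in R::=S E, the suffix after S is nullable, so FOLLOW(S) ⊇ FOLLOW(R) = {int, true}; in E::=true S, the suffix after S is empty, so FOLLOW(S) ⊇ FOLLOW(E) = {int, true}; in P::=true S, the suffix after S is empty, so FOLLOW(S) ⊇ FOLLOW(P) = {int}. Thus FOLLOW(S) = {$, int, true}.
FOLLOW(R): in E::=R R (occurrence 1), R is followed by R with FIRST {ε, int, true}; in E::=R R (occurrence 1), the suffix after R is nullable, so FOLLOW(R) ⊇ FOLLOW(E) = {int, true}; in E::=R R (occurrence 2), the suffix after R is empty, so FOLLOW(R) ⊇ FOLLOW(E) = {int, true}. Thus FOLLOW(R) = {int, true}.
FOLLOW(E): in S::=E true, E is followed by true with FIRST {true}; in R::=S E, the suffix after E is empty, so FOLLOW(E) ⊇ FOLLOW(R) = {int, true}; in P::=E int, E is followed by int with FIRST {int}. Thus FOLLOW(E) = {int, true}.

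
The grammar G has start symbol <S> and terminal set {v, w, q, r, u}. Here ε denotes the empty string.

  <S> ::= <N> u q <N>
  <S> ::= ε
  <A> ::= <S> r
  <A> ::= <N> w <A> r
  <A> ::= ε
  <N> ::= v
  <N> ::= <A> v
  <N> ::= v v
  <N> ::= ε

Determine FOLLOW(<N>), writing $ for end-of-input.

{$, r, u, w}

FIRST(<S>) = {ε, r, u, v, w}  (via <N> u q <N>)
FIRST(<A>) = {ε, r, u, v, w}  (via <S> r, <N> w <A> r)
FIRST(<N>) = {ε, r, u, v, w}  (via <A> v)
FOLLOW(<S>) includes $ since <S> is the start symbol.
FOLLOW(<S>): in <A>::=<S> r, <S> is followed by r with FIRST {r}. Thus FOLLOW(<S>) = {$, r}.
FOLLOW(<A>): in <A>::=<N> w <A> r, <A> is followed by r with FIRST {r}; in <N>::=<A> v, <A> is followed by v with FIRST {v}. Thus FOLLOW(<A>) = {r, v}.
FOLLOW(<N>): in <S>::=<N> u q <N> (occurrence 1), <N> is followed by u q <N> with FIRST {u}; in <S>::=<N> u q <N> (occurrence 2), the suffix after <N> is empty, so FOLLOW(<N>) ⊇ FOLLOW(<S>) = {$, r}; in <A>::=<N> w <A> r, <N> is followed by w <A> r with FIRST {w}. Thus FOLLOW(<N>) = {$, r, u, w}.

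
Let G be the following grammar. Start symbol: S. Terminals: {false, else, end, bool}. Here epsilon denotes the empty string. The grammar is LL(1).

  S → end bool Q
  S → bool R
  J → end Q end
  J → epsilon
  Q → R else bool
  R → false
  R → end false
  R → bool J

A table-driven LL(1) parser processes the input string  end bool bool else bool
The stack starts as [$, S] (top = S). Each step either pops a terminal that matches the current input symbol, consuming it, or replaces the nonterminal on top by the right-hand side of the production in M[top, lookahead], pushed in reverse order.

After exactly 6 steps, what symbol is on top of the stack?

step 1: stack=$ S  input=end bool bool else bool $  — expand S → end bool Q
step 2: stack=$ Q bool end  input=end bool bool else bool $  — match end
step 3: stack=$ Q bool  input=bool bool else bool $  — match bool
step 4: stack=$ Q  input=bool else bool $  — expand Q → R else bool
step 5: stack=$ bool else R  input=bool else bool $  — expand R → bool J
step 6: stack=$ bool else J bool  input=bool else bool $  — match bool
Stack after step 6: $ bool else J (top = J).

J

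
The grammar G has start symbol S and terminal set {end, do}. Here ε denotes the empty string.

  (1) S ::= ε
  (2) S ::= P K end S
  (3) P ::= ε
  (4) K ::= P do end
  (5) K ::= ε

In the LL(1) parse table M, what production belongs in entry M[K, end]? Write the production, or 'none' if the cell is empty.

FIRST(P) = {ε}
FIRST(K) = {ε, do}  (via P do end)
FIRST(S) = {ε, do, end}  (via P K end S)
FOLLOW(S) includes $ since S is the start symbol.
FOLLOW(K): in S::=P K end S, K is followed by end S with FIRST {end}. Thus FOLLOW(K) = {end}.
For K ::= P do end: FIRST(P do end) = {do}, so it goes in M[K, t] for t ∈ {do}.
For K ::= ε: FIRST(ε) = {ε}, so it goes in M[K, t] for t ∈ {}; since ε ∈ FIRST, also for every t ∈ FOLLOW(K) = {end}.

K ::= ε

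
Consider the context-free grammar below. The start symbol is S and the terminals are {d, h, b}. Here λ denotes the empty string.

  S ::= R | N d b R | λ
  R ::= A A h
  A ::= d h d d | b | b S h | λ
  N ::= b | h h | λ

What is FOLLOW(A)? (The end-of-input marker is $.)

FIRST(A) = {λ, b, d}
FIRST(N) = {λ, b, h}
FIRST(R) = {b, d, h}  (via A A h)
FIRST(S) = {λ, b, d, h}  (via R, N d b R)
FOLLOW(S) includes $ since S is the start symbol.
FOLLOW(S): in A::=b S h, S is followed by h with FIRST {h}. Thus FOLLOW(S) = {$, h}.
FOLLOW(R): in S::=R, the suffix after R is empty, so FOLLOW(R) ⊇ FOLLOW(S) = {$, h}; in S::=N d b R, the suffix after R is empty, so FOLLOW(R) ⊇ FOLLOW(S) = {$, h}. Thus FOLLOW(R) = {$, h}.
FOLLOW(A): in R::=A A h (occurrence 1), A is followed by A h with FIRST {b, d, h}; in R::=A A h (occurrence 2), A is followed by h with FIRST {h}. Thus FOLLOW(A) = {b, d, h}.
FOLLOW(N): in S::=N d b R, N is followed by d b R with FIRST {d}. Thus FOLLOW(N) = {d}.

{b, d, h}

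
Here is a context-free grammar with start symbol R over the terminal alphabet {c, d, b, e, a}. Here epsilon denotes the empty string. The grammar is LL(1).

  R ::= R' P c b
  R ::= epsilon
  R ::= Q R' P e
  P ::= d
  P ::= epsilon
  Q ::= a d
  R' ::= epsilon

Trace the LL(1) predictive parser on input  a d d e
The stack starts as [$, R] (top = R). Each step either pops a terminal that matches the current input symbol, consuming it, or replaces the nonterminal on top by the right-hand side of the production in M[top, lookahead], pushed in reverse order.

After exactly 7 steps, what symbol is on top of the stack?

e

step 1: stack=$ R  input=a d d e $  — expand R ::= Q R' P e
step 2: stack=$ e P R' Q  input=a d d e $  — expand Q ::= a d
step 3: stack=$ e P R' d a  input=a d d e $  — match a
step 4: stack=$ e P R' d  input=d d e $  — match d
step 5: stack=$ e P R'  input=d e $  — expand R' ::= epsilon
step 6: stack=$ e P  input=d e $  — expand P ::= d
step 7: stack=$ e d  input=d e $  — match d
Stack after step 7: $ e (top = e).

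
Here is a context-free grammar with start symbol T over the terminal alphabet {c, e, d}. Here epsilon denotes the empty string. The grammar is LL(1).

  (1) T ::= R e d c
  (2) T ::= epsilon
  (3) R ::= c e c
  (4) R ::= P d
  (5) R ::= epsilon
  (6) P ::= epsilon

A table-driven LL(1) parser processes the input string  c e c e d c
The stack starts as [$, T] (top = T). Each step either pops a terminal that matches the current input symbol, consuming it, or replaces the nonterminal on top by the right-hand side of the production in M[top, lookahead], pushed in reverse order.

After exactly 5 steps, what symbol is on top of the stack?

step 1: stack=$ T  input=c e c e d c $  — expand T ::= R e d c
step 2: stack=$ c d e R  input=c e c e d c $  — expand R ::= c e c
step 3: stack=$ c d e c e c  input=c e c e d c $  — match c
step 4: stack=$ c d e c e  input=e c e d c $  — match e
step 5: stack=$ c d e c  input=c e d c $  — match c
Stack after step 5: $ c d e (top = e).

e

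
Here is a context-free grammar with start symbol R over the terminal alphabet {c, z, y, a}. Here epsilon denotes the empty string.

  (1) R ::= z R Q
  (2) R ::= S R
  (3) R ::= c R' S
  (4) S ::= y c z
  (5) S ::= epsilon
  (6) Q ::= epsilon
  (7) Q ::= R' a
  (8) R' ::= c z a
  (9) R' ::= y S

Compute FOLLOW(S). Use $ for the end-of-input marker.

{$, a, c, y, z}

FIRST(S): from S::=y c z we get {y}; from S::=epsilon we get {epsilon}. So FIRST(S) = {epsilon, y}.
FIRST(R'): from R'::=c z a we get {c}; from R'::=y S we get {y}. So FIRST(R') = {c, y}.
FIRST(R): from R::=z R Q we get {z}; from R::=S R we get {c, y, z}; from R::=c R' S we get {c}. So FIRST(R) = {c, y, z}.
FIRST(Q): from Q::=epsilon we get {epsilon}; from Q::=R' a we get {c, y}. So FIRST(Q) = {epsilon, c, y}.
FOLLOW(R) includes $ since R is the start symbol.
FOLLOW(R): in R::=z R Q, R is followed by Q with FIRST {epsilon, c, y}; in R::=z R Q, the suffix after R is nullable (adds nothing new); in R::=S R, the suffix after R is empty (adds nothing new). Thus FOLLOW(R) = {$, c, y}.
FOLLOW(Q): in R::=z R Q, the suffix after Q is empty, so FOLLOW(Q) ⊇ FOLLOW(R) = {$, c, y}. Thus FOLLOW(Q) = {$, c, y}.
FOLLOW(R'): in R::=c R' S, R' is followed by S with FIRST {epsilon, y}; in R::=c R' S, the suffix after R' is nullable, so FOLLOW(R') ⊇ FOLLOW(R) = {$, c, y}; in Q::=R' a, R' is followed by a with FIRST {a}. Thus FOLLOW(R') = {$, a, c, y}.
FOLLOW(S): in R::=S R, S is followed by R with FIRST {c, y, z}; in R::=c R' S, the suffix after S is empty, so FOLLOW(S) ⊇ FOLLOW(R) = {$, c, y}; in R'::=y S, the suffix after S is empty, so FOLLOW(S) ⊇ FOLLOW(R') = {$, a, c, y}. Thus FOLLOW(S) = {$, a, c, y, z}.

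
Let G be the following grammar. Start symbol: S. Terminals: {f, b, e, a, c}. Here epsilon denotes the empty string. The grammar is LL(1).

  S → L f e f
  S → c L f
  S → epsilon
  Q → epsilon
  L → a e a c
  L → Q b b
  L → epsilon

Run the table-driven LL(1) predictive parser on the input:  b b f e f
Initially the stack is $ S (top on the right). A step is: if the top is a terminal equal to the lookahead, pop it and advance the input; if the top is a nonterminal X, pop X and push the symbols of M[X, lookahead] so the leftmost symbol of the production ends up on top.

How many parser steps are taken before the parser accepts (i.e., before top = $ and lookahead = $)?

8

step 1: stack=$ S  input=b b f e f $  — expand S → L f e f
step 2: stack=$ f e f L  input=b b f e f $  — expand L → Q b b
step 3: stack=$ f e f b b Q  input=b b f e f $  — expand Q → epsilon
step 4: stack=$ f e f b b  input=b b f e f $  — match b
step 5: stack=$ f e f b  input=b f e f $  — match b
step 6: stack=$ f e f  input=f e f $  — match f
step 7: stack=$ f e  input=e f $  — match e
step 8: stack=$ f  input=f $  — match f
Accept reached after 8 steps.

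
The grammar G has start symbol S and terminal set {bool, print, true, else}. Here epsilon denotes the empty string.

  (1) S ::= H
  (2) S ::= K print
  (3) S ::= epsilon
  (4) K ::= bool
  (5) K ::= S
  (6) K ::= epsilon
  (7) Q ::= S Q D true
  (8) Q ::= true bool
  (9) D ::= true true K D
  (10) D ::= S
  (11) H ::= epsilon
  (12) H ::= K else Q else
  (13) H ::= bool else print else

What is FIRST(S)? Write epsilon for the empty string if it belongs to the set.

FIRST(S): from S::=H we get {epsilon, bool, else, print}; from S::=K print we get {bool, else, print}; from S::=epsilon we get {epsilon}. So FIRST(S) = {epsilon, bool, else, print}.
FIRST(K): from K::=bool we get {bool}; from K::=S we get {epsilon, bool, else, print}; from K::=epsilon we get {epsilon}. So FIRST(K) = {epsilon, bool, else, print}.
FIRST(Q): from Q::=S Q D true we get {bool, else, print, true}; from Q::=true bool we get {true}. So FIRST(Q) = {bool, else, print, true}.
FIRST(D): from D::=true true K D we get {true}; from D::=S we get {epsilon, bool, else, print}. So FIRST(D) = {epsilon, bool, else, print, true}.
FIRST(H): from H::=epsilon we get {epsilon}; from H::=K else Q else we get {bool, else, print}; from H::=bool else print else we get {bool}. So FIRST(H) = {epsilon, bool, else, print}.

{epsilon, bool, else, print}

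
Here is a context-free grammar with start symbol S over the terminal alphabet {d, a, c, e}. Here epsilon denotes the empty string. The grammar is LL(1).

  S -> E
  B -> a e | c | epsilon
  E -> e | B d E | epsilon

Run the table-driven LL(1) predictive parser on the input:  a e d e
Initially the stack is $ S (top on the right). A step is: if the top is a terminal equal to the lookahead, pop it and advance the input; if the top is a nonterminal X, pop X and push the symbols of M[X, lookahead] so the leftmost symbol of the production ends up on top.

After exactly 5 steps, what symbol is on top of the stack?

d

step 1: stack=$ S  input=a e d e $  — expand S -> E
step 2: stack=$ E  input=a e d e $  — expand E -> B d E
step 3: stack=$ E d B  input=a e d e $  — expand B -> a e
step 4: stack=$ E d e a  input=a e d e $  — match a
step 5: stack=$ E d e  input=e d e $  — match e
Stack after step 5: $ E d (top = d).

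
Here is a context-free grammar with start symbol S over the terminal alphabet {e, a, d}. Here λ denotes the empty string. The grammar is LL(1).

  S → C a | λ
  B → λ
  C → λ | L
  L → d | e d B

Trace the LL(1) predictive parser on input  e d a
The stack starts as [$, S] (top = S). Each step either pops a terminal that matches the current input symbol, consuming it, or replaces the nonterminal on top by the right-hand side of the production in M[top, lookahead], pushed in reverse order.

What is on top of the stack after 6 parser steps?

step 1: stack=$ S  input=e d a $  — expand S → C a
step 2: stack=$ a C  input=e d a $  — expand C → L
step 3: stack=$ a L  input=e d a $  — expand L → e d B
step 4: stack=$ a B d e  input=e d a $  — match e
step 5: stack=$ a B d  input=d a $  — match d
step 6: stack=$ a B  input=a $  — expand B → λ
Stack after step 6: $ a (top = a).

a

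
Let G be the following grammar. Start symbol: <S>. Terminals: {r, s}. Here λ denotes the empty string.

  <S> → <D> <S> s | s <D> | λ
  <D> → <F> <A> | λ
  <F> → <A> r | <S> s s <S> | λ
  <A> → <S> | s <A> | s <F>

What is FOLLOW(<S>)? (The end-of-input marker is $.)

FIRST(<S>) = {λ, r, s}  (via <D> <S> s)
FIRST(<A>) = {λ, r, s}  (via <S>)
FIRST(<F>) = {λ, r, s}  (via <A> r, <S> s s <S>)
FIRST(<D>) = {λ, r, s}  (via <F> <A>)
FOLLOW(<S>) includes $ since <S> is the start symbol.
FOLLOW(<S>): in <S>→<D> <S> s, <S> is followed by s with FIRST {s}; in <F>→<S> s s <S> (occurrence 1), <S> is followed by s s <S> with FIRST {s}; in <F>→<S> s s <S> (occurrence 2), the suffix after <S> is empty, so FOLLOW(<S>) ⊇ FOLLOW(<F>) = {$, r, s}; in <A>→<S>, the suffix after <S> is empty, so FOLLOW(<S>) ⊇ FOLLOW(<A>) = {$, r, s}. Thus FOLLOW(<S>) = {$, r, s}.
FOLLOW(<D>): in <S>→<D> <S> s, <D> is followed by <S> s with FIRST {r, s}; in <S>→s <D>, the suffix after <D> is empty, so FOLLOW(<D>) ⊇ FOLLOW(<S>) = {$, r, s}. Thus FOLLOW(<D>) = {$, r, s}.
FOLLOW(<A>): in <D>→<F> <A>, the suffix after <A> is empty, so FOLLOW(<A>) ⊇ FOLLOW(<D>) = {$, r, s}; in <F>→<A> r, <A> is followed by r with FIRST {r}; in <A>→s <A>, the suffix after <A> is empty (adds nothing new). Thus FOLLOW(<A>) = {$, r, s}.
FOLLOW(<F>): in <D>→<F> <A>, <F> is followed by <A> with FIRST {λ, r, s}; in <D>→<F> <A>, the suffix after <F> is nullable, so FOLLOW(<F>) ⊇ FOLLOW(<D>) = {$, r, s}; in <A>→s <F>, the suffix after <F> is empty, so FOLLOW(<F>) ⊇ FOLLOW(<A>) = {$, r, s}. Thus FOLLOW(<F>) = {$, r, s}.

{$, r, s}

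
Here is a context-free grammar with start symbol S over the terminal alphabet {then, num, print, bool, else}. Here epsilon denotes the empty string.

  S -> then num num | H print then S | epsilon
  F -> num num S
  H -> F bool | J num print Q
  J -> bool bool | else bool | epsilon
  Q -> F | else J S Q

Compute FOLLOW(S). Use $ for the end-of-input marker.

FIRST(F): from F->num num S we get {num}. So FIRST(F) = {num}.
FIRST(J): from J->bool bool we get {bool}; from J->else bool we get {else}; from J->epsilon we get {epsilon}. So FIRST(J) = {epsilon, bool, else}.
FIRST(H): from H->F bool we get {num}; from H->J num print Q we get {bool, else, num}. So FIRST(H) = {bool, else, num}.
FIRST(Q): from Q->F we get {num}; from Q->else J S Q we get {else}. So FIRST(Q) = {else, num}.
FIRST(S): from S->then num num we get {then}; from S->H print then S we get {bool, else, num}; from S->epsilon we get {epsilon}. So FIRST(S) = {epsilon, bool, else, num, then}.
FOLLOW(S) includes $ since S is the start symbol.
FOLLOW(H): in S->H print then S, H is followed by print then S with FIRST {print}. Thus FOLLOW(H) = {print}.
FOLLOW(J): in H->J num print Q, J is followed by num print Q with FIRST {num}; in Q->else J S Q, J is followed by S Q with FIRST {bool, else, num, then}. Thus FOLLOW(J) = {bool, else, num, then}.
FOLLOW(Q): in H->J num print Q, the suffix after Q is empty, so FOLLOW(Q) ⊇ FOLLOW(H) = {print}; in Q->else J S Q, the suffix after Q is empty (adds nothing new). Thus FOLLOW(Q) = {print}.
FOLLOW(F): in H->F bool, F is followed by bool with FIRST {bool}; in Q->F, the suffix after F is empty, so FOLLOW(F) ⊇ FOLLOW(Q) = {print}. Thus FOLLOW(F) = {bool, print}.
FOLLOW(S): in S->H print then S, the suffix after S is empty (adds nothing new); in F->num num S, the suffix after S is empty, so FOLLOW(S) ⊇ FOLLOW(F) = {bool, print}; in Q->else J S Q, S is followed by Q with FIRST {else, num}. Thus FOLLOW(S) = {$, bool, else, num, print}.

{$, bool, else, num, print}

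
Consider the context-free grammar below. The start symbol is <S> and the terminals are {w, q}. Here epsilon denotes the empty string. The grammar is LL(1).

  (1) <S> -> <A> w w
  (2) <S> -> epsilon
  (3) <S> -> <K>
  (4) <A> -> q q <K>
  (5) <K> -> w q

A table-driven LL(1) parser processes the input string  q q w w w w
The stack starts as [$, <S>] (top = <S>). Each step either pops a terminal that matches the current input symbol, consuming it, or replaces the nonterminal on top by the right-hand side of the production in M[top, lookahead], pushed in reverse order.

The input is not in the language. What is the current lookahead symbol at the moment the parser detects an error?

     Stack          Input          Action
  1  $ <S>          q q w w w w $  expand <S> -> <A> w w
  2  $ w w <A>      q q w w w w $  expand <A> -> q q <K>
  3  $ w w <K> q q  q q w w w w $  match q
  4  $ w w <K> q    q w w w w $    match q
  5  $ w w <K>      w w w w $      expand <K> -> w q
  6  $ w w q w      w w w w $      match w
  7  $ w w q        w w w $        error: top is terminal q but lookahead is w

w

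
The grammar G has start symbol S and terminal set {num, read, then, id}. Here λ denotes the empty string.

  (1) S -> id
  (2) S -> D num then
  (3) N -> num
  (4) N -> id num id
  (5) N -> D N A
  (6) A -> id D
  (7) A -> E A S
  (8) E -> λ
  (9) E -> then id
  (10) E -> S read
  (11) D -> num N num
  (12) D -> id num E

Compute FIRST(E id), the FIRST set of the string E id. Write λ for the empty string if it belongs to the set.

{id, num, then}

FIRST(D) = {id, num}
FIRST(S) = {id, num}  (via D num then)
FIRST(N) = {id, num}  (via D N A)
FIRST(E) = {λ, id, num, then}  (via S read)
FIRST(A) = {id, num, then}  (via E A S)
FIRST(E id): take FIRST of each symbol in turn, carrying on past any symbol whose FIRST contains λ; result {id, num, then}.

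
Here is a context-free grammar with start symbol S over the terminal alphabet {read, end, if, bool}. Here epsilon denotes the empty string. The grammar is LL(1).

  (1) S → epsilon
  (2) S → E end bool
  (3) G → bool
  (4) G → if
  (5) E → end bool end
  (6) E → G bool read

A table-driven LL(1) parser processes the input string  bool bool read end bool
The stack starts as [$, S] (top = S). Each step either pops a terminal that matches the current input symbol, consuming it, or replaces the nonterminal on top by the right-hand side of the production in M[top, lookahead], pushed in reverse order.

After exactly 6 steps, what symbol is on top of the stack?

end

     Stack                      Input                      Action
  1  $ S                        bool bool read end bool $  expand S → E end bool
  2  $ bool end E               bool bool read end bool $  expand E → G bool read
  3  $ bool end read bool G     bool bool read end bool $  expand G → bool
  4  $ bool end read bool bool  bool bool read end bool $  match bool
  5  $ bool end read bool       bool read end bool $       match bool
  6  $ bool end read            read end bool $            match read
Stack after step 6: $ bool end (top = end).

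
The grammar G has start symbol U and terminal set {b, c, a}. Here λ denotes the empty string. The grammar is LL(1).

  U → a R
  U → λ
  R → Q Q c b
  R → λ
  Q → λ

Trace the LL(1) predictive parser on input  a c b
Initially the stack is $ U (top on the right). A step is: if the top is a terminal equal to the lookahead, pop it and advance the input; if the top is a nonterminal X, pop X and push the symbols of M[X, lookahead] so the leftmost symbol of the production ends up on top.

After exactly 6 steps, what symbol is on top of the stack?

     Stack      Input    Action
  1  $ U        a c b $  expand U → a R
  2  $ R a      a c b $  match a
  3  $ R        c b $    expand R → Q Q c b
  4  $ b c Q Q  c b $    expand Q → λ
  5  $ b c Q    c b $    expand Q → λ
  6  $ b c      c b $    match c
Stack after step 6: $ b (top = b).

b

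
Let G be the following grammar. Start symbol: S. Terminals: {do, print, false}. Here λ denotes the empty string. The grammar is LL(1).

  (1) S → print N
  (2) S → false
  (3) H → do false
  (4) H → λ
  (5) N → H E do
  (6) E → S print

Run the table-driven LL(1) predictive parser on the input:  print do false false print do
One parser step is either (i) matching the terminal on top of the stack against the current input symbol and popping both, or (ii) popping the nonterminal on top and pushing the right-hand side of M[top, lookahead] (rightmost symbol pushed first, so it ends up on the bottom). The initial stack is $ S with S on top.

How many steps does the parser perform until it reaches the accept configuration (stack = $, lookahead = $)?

11

step 1: stack=$ S  input=print do false false print do $  — expand S → print N
step 2: stack=$ N print  input=print do false false print do $  — match print
step 3: stack=$ N  input=do false false print do $  — expand N → H E do
step 4: stack=$ do E H  input=do false false print do $  — expand H → do false
step 5: stack=$ do E false do  input=do false false print do $  — match do
step 6: stack=$ do E false  input=false false print do $  — match false
step 7: stack=$ do E  input=false print do $  — expand E → S print
step 8: stack=$ do print S  input=false print do $  — expand S → false
step 9: stack=$ do print false  input=false print do $  — match false
step 10: stack=$ do print  input=print do $  — match print
step 11: stack=$ do  input=do $  — match do
Accept reached after 11 steps.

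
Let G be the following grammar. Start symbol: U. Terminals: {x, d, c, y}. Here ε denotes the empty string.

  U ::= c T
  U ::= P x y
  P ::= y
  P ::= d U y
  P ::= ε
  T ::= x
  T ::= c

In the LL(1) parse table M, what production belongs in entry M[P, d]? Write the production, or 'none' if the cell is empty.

P ::= d U y

FIRST(P) = {ε, d, y}
FIRST(T) = {c, x}
FIRST(U) = {c, d, x, y}  (via P x y)
FOLLOW(U) includes $ since U is the start symbol.
FOLLOW(P): in U::=P x y, P is followed by x y with FIRST {x}. Thus FOLLOW(P) = {x}.
For P ::= y: FIRST(y) = {y}, so it goes in M[P, t] for t ∈ {y}.
For P ::= d U y: FIRST(d U y) = {d}, so it goes in M[P, t] for t ∈ {d}.
For P ::= ε: FIRST(ε) = {ε}, so it goes in M[P, t] for t ∈ {}; since ε ∈ FIRST, also for every t ∈ FOLLOW(P) = {x}.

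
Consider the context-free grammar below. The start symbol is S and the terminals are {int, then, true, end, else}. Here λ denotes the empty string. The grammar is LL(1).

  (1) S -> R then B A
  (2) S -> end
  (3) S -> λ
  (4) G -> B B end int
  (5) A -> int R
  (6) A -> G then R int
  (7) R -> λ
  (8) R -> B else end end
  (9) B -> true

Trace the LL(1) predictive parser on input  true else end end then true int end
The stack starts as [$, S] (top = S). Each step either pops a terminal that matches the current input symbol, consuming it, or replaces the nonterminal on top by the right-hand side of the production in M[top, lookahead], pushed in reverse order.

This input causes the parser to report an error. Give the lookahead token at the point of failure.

step 1: stack=$ S  input=true else end end then true int end $  — expand S -> R then B A
step 2: stack=$ A B then R  input=true else end end then true int end $  — expand R -> B else end end
step 3: stack=$ A B then end end else B  input=true else end end then true int end $  — expand B -> true
step 4: stack=$ A B then end end else true  input=true else end end then true int end $  — match true
step 5: stack=$ A B then end end else  input=else end end then true int end $  — match else
step 6: stack=$ A B then end end  input=end end then true int end $  — match end
step 7: stack=$ A B then end  input=end then true int end $  — match end
step 8: stack=$ A B then  input=then true int end $  — match then
step 9: stack=$ A B  input=true int end $  — expand B -> true
step 10: stack=$ A true  input=true int end $  — match true
step 11: stack=$ A  input=int end $  — expand A -> int R
step 12: stack=$ R int  input=int end $  — match int
step 13: stack=$ R  input=end $  — error: M[R, end] is empty

end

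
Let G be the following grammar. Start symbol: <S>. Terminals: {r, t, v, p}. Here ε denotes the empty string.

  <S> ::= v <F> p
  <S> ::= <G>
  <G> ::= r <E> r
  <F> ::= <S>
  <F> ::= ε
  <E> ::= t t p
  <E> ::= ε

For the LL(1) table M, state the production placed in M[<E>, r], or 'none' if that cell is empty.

FIRST(<G>): from <G>::=r <E> r we get {r}. So FIRST(<G>) = {r}.
FIRST(<E>): from <E>::=t t p we get {t}; from <E>::=ε we get {ε}. So FIRST(<E>) = {ε, t}.
FIRST(<S>): from <S>::=v <F> p we get {v}; from <S>::=<G> we get {r}. So FIRST(<S>) = {r, v}.
FIRST(<F>): from <F>::=<S> we get {r, v}; from <F>::=ε we get {ε}. So FIRST(<F>) = {ε, r, v}.
FOLLOW(<S>) includes $ since <S> is the start symbol.
FOLLOW(<E>): in <G>::=r <E> r, <E> is followed by r with FIRST {r}. Thus FOLLOW(<E>) = {r}.
For <E> ::= t t p: FIRST(t t p) = {t}, so it goes in M[<E>, t] for t ∈ {t}.
For <E> ::= ε: FIRST(ε) = {ε}, so it goes in M[<E>, t] for t ∈ {}; since ε ∈ FIRST, also for every t ∈ FOLLOW(<E>) = {r}.

<E> ::= ε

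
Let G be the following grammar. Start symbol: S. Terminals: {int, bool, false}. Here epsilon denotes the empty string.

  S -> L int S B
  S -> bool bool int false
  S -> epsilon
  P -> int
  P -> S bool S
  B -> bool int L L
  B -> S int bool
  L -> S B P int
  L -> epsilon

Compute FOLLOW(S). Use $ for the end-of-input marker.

{$, bool, int}

FIRST(S) = {epsilon, bool, int}  (via L int S B)
FIRST(P) = {bool, int}  (via S bool S)
FIRST(B) = {bool, int}  (via S int bool)
FIRST(L) = {epsilon, bool, int}  (via S B P int)
FOLLOW(S) includes $ since S is the start symbol.
FOLLOW(P): in L->S B P int, P is followed by int with FIRST {int}. Thus FOLLOW(P) = {int}.
FOLLOW(S): in S->L int S B, S is followed by B with FIRST {bool, int}; in P->S bool S (occurrence 1), S is followed by bool S with FIRST {bool}; in P->S bool S (occurrence 2), the suffix after S is empty, so FOLLOW(S) ⊇ FOLLOW(P) = {int}; in B->S int bool, S is followed by int bool with FIRST {int}; in L->S B P int, S is followed by B P int with FIRST {bool, int}. Thus FOLLOW(S) = {$, bool, int}.
FOLLOW(B): in S->L int S B, the suffix after B is empty, so FOLLOW(B) ⊇ FOLLOW(S) = {$, bool, int}; in L->S B P int, B is followed by P int with FIRST {bool, int}. Thus FOLLOW(B) = {$, bool, int}.
FOLLOW(L): in S->L int S B, L is followed by int S B with FIRST {int}; in B->bool int L L (occurrence 1), L is followed by L with FIRST {epsilon, bool, int}; in B->bool int L L (occurrence 1), the suffix after L is nullable, so FOLLOW(L) ⊇ FOLLOW(B) = {$, bool, int}; in B->bool int L L (occurrence 2), the suffix after L is empty, so FOLLOW(L) ⊇ FOLLOW(B) = {$, bool, int}. Thus FOLLOW(L) = {$, bool, int}.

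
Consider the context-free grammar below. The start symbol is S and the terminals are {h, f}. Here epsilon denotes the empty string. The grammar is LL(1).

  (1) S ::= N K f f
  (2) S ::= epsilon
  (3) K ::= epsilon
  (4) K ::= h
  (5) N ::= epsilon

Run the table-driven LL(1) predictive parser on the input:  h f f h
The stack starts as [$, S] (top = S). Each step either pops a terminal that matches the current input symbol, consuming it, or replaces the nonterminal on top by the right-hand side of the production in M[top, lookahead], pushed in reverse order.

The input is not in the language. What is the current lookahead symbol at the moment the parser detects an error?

h

     Stack      Input      Action
  1  $ S        h f f h $  expand S ::= N K f f
  2  $ f f K N  h f f h $  expand N ::= epsilon
  3  $ f f K    h f f h $  expand K ::= h
  4  $ f f h    h f f h $  match h
  5  $ f f      f f h $    match f
  6  $ f        f h $      match f
  7  $          h $        error: stack empty but input remains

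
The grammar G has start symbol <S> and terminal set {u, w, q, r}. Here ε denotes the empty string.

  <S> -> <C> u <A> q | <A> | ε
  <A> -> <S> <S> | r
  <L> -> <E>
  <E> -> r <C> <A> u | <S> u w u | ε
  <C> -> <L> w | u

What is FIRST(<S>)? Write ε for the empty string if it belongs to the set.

FIRST(<S>) = {ε, r, u, w}  (via <C> u <A> q, <A>)
FIRST(<A>) = {ε, r, u, w}  (via <S> <S>)
FIRST(<E>) = {ε, r, u, w}  (via <S> u w u)
FIRST(<L>) = {ε, r, u, w}  (via <E>)
FIRST(<C>) = {r, u, w}  (via <L> w)

{ε, r, u, w}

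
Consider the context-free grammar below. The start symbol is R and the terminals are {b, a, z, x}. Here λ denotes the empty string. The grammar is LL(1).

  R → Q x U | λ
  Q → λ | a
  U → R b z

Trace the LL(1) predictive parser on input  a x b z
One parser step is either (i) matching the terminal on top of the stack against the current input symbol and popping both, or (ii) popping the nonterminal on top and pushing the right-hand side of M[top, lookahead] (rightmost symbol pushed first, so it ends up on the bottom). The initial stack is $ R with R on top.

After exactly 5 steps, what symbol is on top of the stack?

step 1: stack=$ R  input=a x b z $  — expand R → Q x U
step 2: stack=$ U x Q  input=a x b z $  — expand Q → a
step 3: stack=$ U x a  input=a x b z $  — match a
step 4: stack=$ U x  input=x b z $  — match x
step 5: stack=$ U  input=b z $  — expand U → R b z
Stack after step 5: $ z b R (top = R).

R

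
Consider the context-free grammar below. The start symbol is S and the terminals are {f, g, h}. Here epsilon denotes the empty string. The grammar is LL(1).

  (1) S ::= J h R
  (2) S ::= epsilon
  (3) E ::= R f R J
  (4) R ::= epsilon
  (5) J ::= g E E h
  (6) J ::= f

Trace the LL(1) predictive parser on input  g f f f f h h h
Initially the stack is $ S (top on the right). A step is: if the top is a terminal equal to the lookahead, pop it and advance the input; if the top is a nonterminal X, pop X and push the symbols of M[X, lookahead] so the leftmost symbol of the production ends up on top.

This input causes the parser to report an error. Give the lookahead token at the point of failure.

h

      Stack              Input              Action
   1  $ S                g f f f f h h h $  expand S ::= J h R
   2  $ R h J            g f f f f h h h $  expand J ::= g E E h
   3  $ R h h E E g      g f f f f h h h $  match g
   4  $ R h h E E        f f f f h h h $    expand E ::= R f R J
   5  $ R h h E J R f R  f f f f h h h $    expand R ::= epsilon
   6  $ R h h E J R f    f f f f h h h $    match f
   7  $ R h h E J R      f f f h h h $      expand R ::= epsilon
   8  $ R h h E J        f f f h h h $      expand J ::= f
   9  $ R h h E f        f f f h h h $      match f
  10  $ R h h E          f f h h h $        expand E ::= R f R J
  11  $ R h h J R f R    f f h h h $        expand R ::= epsilon
  12  $ R h h J R f      f f h h h $        match f
  13  $ R h h J R        f h h h $          expand R ::= epsilon
  14  $ R h h J          f h h h $          expand J ::= f
  15  $ R h h f          f h h h $          match f
  16  $ R h h            h h h $            match h
  17  $ R h              h h $              match h
  18  $ R                h $                error: M[R, h] is empty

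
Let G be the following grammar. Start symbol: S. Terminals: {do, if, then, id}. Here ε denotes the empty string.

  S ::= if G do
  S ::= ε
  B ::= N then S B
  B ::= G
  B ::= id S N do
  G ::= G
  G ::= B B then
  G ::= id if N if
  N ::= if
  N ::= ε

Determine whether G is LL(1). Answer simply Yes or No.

No

FIRST(S) = {ε, if}
FIRST(B) = {id, if, then}
FIRST(G) = {id, if, then}
FIRST(N) = {ε, if}
FOLLOW(S) = {$, do, id, if, then}
FOLLOW(B) = {id, if, then}
FOLLOW(G) = {do, id, if, then}
FOLLOW(N) = {do, if, then}
Cell M[B, id] receives both B ::= G and B ::= id S N do — the grammar is not LL(1).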